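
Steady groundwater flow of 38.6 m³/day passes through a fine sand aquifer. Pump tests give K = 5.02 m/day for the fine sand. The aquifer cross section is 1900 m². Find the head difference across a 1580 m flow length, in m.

From Q = K·A·i, i = Q / (K·A) = 38.6 / (5.020 × 1900) = 0.004047.
Head loss Δh = i · L = 0.004047 × 1580 = 6.394 m.

6.39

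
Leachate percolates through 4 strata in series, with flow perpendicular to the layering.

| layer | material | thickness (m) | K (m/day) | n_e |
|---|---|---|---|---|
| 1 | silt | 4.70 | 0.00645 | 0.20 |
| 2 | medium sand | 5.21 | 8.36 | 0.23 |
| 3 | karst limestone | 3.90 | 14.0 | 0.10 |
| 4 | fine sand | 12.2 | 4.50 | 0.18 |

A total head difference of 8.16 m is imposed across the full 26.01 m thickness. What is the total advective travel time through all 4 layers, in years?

1.16

With flow normal to the layers, continuity requires the same specific discharge q through every layer.
Σ(b_i/K_i) = 4.70/0.00645 + 5.21/8.36 + 3.90/14.0 + 12.2/4.50 = 732.3 d.
q = Δh / Σ(b_i/K_i) = 8.16 / 732.3 = 0.01114 m/day.
In each layer the seepage velocity is v_i = q/n_i, so the layer transit time is t_i = b_i·n_i / q:
  layer 1 (silt): t_1 = 4.70 × 0.20 / 0.01114 = 84.36 d
  layer 2 (medium sand): t_2 = 5.21 × 0.23 / 0.01114 = 107.5 d
  layer 3 (karst limestone): t_3 = 3.90 × 0.10 / 0.01114 = 35.00 d
  layer 4 (fine sand): t_4 = 12.2 × 0.18 / 0.01114 = 197.1 d
Total t = Σ t_i = 424.0 days = 1.161 years.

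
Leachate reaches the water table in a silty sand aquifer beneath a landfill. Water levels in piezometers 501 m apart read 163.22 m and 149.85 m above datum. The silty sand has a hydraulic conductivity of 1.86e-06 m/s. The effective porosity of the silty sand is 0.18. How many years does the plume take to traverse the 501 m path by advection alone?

57.6

Convert K: 1.86e-06 m/s × 86400 = 0.1607 m/day.
Hydraulic gradient i = (163.22 − 149.85) / 501 = 13.37 / 501 = 0.02669.
Darcy flux q = K · i = 0.1607 × 0.02669 = 0.004289 m/day.
Seepage velocity v = q / n_e = 0.004289 / 0.18 = 0.02383 m/day.
Travel time t = L / v = 501 / 0.02383 = 21028 days = 57.57 years.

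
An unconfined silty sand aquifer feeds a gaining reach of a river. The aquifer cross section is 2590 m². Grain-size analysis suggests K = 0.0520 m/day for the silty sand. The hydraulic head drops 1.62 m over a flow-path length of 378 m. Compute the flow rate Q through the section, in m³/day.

Hydraulic gradient i = Δh / L = 1.62 / 378 = 0.004286.
Darcy's law: Q = K · A · i = 0.05200 × 2590 × 0.004286 = 0.5772 m³/day.

0.577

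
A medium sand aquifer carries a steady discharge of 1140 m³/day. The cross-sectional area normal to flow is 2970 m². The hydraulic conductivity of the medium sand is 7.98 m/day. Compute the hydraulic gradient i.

From Q = K·A·i, i = Q / (K·A) = 1140 / (7.980 × 2970) = 0.04810.

0.0481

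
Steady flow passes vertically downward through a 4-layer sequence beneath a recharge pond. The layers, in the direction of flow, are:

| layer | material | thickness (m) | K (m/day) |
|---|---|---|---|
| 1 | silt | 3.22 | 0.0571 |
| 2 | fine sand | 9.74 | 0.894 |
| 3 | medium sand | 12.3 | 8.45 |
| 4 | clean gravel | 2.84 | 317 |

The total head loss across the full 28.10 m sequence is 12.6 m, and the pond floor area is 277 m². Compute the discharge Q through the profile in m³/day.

Flow is perpendicular to layering, so the layers act in series and the equivalent K is the thickness-weighted harmonic mean.
Total thickness L = 3.22 + 9.74 + 12.3 + 2.84 = 28.10 m.
Σ(b_i/K_i) = 3.22/0.0571 + 9.74/0.894 + 12.3/8.45 + 2.84/317 = 68.75 d.
K_eq = L / Σ(b_i/K_i) = 28.10 / 68.75 = 0.4087 m/day.
Q = K_eq · A · (Δh/L) = 0.4087 × 277 × (12.6/28.10) = 50.77 m³/day.

50.8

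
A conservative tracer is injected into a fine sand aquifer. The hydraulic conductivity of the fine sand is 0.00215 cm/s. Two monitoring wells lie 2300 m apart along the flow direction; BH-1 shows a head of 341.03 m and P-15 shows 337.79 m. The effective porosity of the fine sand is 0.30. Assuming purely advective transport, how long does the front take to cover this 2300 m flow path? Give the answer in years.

Convert K: 0.00215 cm/s × 864 = 1.858 m/day.
Hydraulic gradient i = (341.03 − 337.79) / 2300 = 3.24 / 2300 = 0.001409.
Darcy flux q = K · i = 1.858 × 0.001409 = 0.002617 m/day.
Seepage velocity v = q / n_e = 0.002617 / 0.30 = 0.008723 m/day.
Travel time t = L / v = 2300 / 0.008723 = 2.637e+05 days = 721.9 years.

722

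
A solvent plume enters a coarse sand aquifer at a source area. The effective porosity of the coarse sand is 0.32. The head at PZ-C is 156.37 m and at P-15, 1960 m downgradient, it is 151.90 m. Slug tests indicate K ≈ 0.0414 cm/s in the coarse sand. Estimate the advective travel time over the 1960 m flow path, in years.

Convert K: 0.0414 cm/s × 864 = 35.77 m/day.
Hydraulic gradient i = (156.37 − 151.90) / 1960 = 4.47 / 1960 = 0.002281.
Darcy flux q = K · i = 35.77 × 0.002281 = 0.08158 m/day.
Seepage velocity v = q / n_e = 0.08158 / 0.32 = 0.2549 m/day.
Travel time t = L / v = 1960 / 0.2549 = 7688 days = 21.05 years.

21.0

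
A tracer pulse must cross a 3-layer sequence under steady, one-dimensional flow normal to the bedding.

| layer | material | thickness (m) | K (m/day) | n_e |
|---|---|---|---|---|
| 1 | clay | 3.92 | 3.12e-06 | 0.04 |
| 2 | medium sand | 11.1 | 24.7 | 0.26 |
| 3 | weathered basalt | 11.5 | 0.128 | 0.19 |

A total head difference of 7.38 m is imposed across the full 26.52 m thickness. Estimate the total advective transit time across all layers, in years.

2440

With flow normal to the layers, continuity requires the same specific discharge q through every layer.
Σ(b_i/K_i) = 3.92/3.12e-06 + 11.1/24.7 + 11.5/0.128 = 1.257e+06 d.
q = Δh / Σ(b_i/K_i) = 7.38 / 1.257e+06 = 5.873e-06 m/day.
In each layer the seepage velocity is v_i = q/n_i, so the layer transit time is t_i = b_i·n_i / q:
  layer 1 (clay): t_1 = 3.92 × 0.04 / 5.873e-06 = 26696 d
  layer 2 (medium sand): t_2 = 11.1 × 0.26 / 5.873e-06 = 4.914e+05 d
  layer 3 (weathered basalt): t_3 = 11.5 × 0.19 / 5.873e-06 = 3.720e+05 d
Total t = Σ t_i = 8.901e+05 days = 2437 years.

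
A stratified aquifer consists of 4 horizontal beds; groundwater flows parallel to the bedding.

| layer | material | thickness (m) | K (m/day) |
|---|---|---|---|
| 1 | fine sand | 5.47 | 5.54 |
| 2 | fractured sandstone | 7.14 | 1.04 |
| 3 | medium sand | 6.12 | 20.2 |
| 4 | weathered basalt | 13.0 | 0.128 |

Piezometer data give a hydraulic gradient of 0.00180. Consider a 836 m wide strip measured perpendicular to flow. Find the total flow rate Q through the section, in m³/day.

245

Flow is parallel to layering, so each bed carries its own Darcy discharge and the transmissivities add.
Σ(K_i·b_i) = 5.54×5.47 + 1.04×7.14 + 20.2×6.12 + 0.128×13.0 = 163.0 m²/day.
Hydraulic gradient i = 0.00180.
Q = Σ(K_i·b_i) · W · i = 163.0 × 836 × 0.001800 = 245.3 m³/day.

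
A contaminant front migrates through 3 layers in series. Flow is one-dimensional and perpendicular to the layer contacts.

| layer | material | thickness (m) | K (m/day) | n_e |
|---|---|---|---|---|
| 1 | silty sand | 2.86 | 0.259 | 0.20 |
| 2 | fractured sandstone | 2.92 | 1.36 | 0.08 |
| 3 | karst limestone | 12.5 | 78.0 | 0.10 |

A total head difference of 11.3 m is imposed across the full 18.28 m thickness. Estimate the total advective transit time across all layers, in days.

With flow normal to the layers, continuity requires the same specific discharge q through every layer.
Σ(b_i/K_i) = 2.86/0.259 + 2.92/1.36 + 12.5/78.0 = 13.35 d.
q = Δh / Σ(b_i/K_i) = 11.3 / 13.35 = 0.8465 m/day.
In each layer the seepage velocity is v_i = q/n_i, so the layer transit time is t_i = b_i·n_i / q:
  layer 1 (silty sand): t_1 = 2.86 × 0.20 / 0.8465 = 0.6758 d
  layer 2 (fractured sandstone): t_2 = 2.92 × 0.08 / 0.8465 = 0.2760 d
  layer 3 (karst limestone): t_3 = 12.5 × 0.10 / 0.8465 = 1.477 d
Total t = Σ t_i = 2.428 days.

2.43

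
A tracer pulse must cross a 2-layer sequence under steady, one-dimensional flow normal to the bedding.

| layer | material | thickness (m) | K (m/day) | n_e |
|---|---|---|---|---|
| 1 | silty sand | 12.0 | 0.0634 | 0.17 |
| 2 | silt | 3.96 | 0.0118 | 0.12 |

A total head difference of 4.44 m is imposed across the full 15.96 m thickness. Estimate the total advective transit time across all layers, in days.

With flow normal to the layers, continuity requires the same specific discharge q through every layer.
Σ(b_i/K_i) = 12.0/0.0634 + 3.96/0.0118 = 524.9 d.
q = Δh / Σ(b_i/K_i) = 4.44 / 524.9 = 0.008459 m/day.
In each layer the seepage velocity is v_i = q/n_i, so the layer transit time is t_i = b_i·n_i / q:
  layer 1 (silty sand): t_1 = 12.0 × 0.17 / 0.008459 = 241.2 d
  layer 2 (silt): t_2 = 3.96 × 0.12 / 0.008459 = 56.18 d
Total t = Σ t_i = 297.3 days.

297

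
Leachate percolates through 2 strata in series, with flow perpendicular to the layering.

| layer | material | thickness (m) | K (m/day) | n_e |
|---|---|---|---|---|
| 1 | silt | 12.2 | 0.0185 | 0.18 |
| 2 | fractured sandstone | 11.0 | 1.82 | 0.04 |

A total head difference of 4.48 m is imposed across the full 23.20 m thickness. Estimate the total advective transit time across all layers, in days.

392

With flow normal to the layers, continuity requires the same specific discharge q through every layer.
Σ(b_i/K_i) = 12.2/0.0185 + 11.0/1.82 = 665.5 d.
q = Δh / Σ(b_i/K_i) = 4.48 / 665.5 = 0.006732 m/day.
In each layer the seepage velocity is v_i = q/n_i, so the layer transit time is t_i = b_i·n_i / q:
  layer 1 (silt): t_1 = 12.2 × 0.18 / 0.006732 = 326.2 d
  layer 2 (fractured sandstone): t_2 = 11.0 × 0.04 / 0.006732 = 65.36 d
Total t = Σ t_i = 391.6 days.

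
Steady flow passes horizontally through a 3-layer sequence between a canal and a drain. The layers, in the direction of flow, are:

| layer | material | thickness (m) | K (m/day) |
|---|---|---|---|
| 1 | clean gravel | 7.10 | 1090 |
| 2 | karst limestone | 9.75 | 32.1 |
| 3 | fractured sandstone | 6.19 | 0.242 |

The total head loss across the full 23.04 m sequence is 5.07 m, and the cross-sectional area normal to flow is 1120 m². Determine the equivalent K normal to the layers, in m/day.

Flow is perpendicular to layering, so the layers act in series and the equivalent K is the thickness-weighted harmonic mean.
Total thickness L = 7.10 + 9.75 + 6.19 = 23.04 m.
Σ(b_i/K_i) = 7.10/1090 + 9.75/32.1 + 6.19/0.242 = 25.89 d.
K_eq = L / Σ(b_i/K_i) = 23.04 / 25.89 = 0.8900 m/day.

0.890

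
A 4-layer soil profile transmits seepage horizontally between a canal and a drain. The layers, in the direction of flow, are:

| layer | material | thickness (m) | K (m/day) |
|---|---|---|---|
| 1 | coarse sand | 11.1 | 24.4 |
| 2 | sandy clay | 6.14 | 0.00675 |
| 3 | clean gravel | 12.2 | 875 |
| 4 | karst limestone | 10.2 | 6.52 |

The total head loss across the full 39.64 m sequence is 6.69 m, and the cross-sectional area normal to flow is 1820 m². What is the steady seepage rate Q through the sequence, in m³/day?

13.4

Flow is perpendicular to layering, so the layers act in series and the equivalent K is the thickness-weighted harmonic mean.
Total thickness L = 11.1 + 6.14 + 12.2 + 10.2 = 39.64 m.
Σ(b_i/K_i) = 11.1/24.4 + 6.14/0.00675 + 12.2/875 + 10.2/6.52 = 911.7 d.
K_eq = L / Σ(b_i/K_i) = 39.64 / 911.7 = 0.04348 m/day.
Q = K_eq · A · (Δh/L) = 0.04348 × 1820 × (6.69/39.64) = 13.36 m³/day.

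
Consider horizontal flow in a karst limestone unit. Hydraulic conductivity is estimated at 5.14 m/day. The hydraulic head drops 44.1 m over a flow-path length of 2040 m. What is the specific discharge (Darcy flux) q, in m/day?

0.111

Hydraulic gradient i = Δh / L = 44.1 / 2040 = 0.02162.
Specific discharge q = K · i = 5.140 × 0.02162 = 0.1111 m/day.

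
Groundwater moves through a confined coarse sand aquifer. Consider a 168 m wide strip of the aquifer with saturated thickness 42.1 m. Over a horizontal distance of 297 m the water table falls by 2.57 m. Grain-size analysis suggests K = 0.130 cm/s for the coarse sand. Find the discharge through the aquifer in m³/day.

Convert K: 0.130 cm/s × 864 = 112.3 m/day.
Cross-sectional area A = 168 × 42.1 = 7073 m².
Hydraulic gradient i = Δh / L = 2.57 / 297 = 0.008653.
Darcy's law: Q = K · A · i = 112.3 × 7073 × 0.008653 = 6874 m³/day.

6870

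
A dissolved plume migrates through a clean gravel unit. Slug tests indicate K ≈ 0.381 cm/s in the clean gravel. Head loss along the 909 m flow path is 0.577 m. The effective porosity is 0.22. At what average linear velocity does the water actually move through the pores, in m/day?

0.950

Convert K: 0.381 cm/s × 864 = 329.2 m/day.
Hydraulic gradient i = Δh / L = 0.577 / 909 = 0.0006348.
Darcy flux q = K · i = 329.2 × 0.0006348 = 0.2090 m/day.
Seepage velocity v = q / n_e = 0.2090 / 0.22 = 0.9498 m/day.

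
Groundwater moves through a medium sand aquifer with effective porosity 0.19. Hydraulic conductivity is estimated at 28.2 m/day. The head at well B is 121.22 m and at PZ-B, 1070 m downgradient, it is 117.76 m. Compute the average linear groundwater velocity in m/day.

0.480

Hydraulic gradient i = (121.22 − 117.76) / 1070 = 3.46 / 1070 = 0.003234.
Darcy flux q = K · i = 28.20 × 0.003234 = 0.09119 m/day.
Seepage velocity v = q / n_e = 0.09119 / 0.19 = 0.4799 m/day.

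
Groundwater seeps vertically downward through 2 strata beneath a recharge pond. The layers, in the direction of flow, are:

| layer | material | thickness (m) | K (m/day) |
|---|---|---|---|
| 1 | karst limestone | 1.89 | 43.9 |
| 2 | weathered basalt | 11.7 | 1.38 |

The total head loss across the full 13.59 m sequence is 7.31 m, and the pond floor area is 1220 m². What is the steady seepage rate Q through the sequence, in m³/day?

Flow is perpendicular to layering, so the layers act in series and the equivalent K is the thickness-weighted harmonic mean.
Total thickness L = 1.89 + 11.7 = 13.59 m.
Σ(b_i/K_i) = 1.89/43.9 + 11.7/1.38 = 8.521 d.
K_eq = L / Σ(b_i/K_i) = 13.59 / 8.521 = 1.595 m/day.
Q = K_eq · A · (Δh/L) = 1.595 × 1220 × (7.31/13.59) = 1047 m³/day.

1050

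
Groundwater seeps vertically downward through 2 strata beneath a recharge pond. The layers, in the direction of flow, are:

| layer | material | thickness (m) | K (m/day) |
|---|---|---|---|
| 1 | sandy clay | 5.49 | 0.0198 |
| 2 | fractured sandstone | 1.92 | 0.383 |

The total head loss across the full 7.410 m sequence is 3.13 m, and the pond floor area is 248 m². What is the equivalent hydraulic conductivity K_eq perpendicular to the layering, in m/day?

Flow is perpendicular to layering, so the layers act in series and the equivalent K is the thickness-weighted harmonic mean.
Total thickness L = 5.49 + 1.92 = 7.410 m.
Σ(b_i/K_i) = 5.49/0.0198 + 1.92/0.383 = 282.3 d.
K_eq = L / Σ(b_i/K_i) = 7.410 / 282.3 = 0.02625 m/day.

0.0262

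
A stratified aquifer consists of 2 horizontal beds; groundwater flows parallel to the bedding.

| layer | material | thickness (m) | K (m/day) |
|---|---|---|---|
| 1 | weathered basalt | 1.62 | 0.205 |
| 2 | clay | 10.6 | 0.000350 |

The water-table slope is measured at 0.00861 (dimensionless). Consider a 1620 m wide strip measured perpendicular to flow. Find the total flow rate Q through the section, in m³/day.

4.68

Flow is parallel to layering, so each bed carries its own Darcy discharge and the transmissivities add.
Σ(K_i·b_i) = 0.205×1.62 + 0.000350×10.6 = 0.3358 m²/day.
Hydraulic gradient i = 0.00861.
Q = Σ(K_i·b_i) · W · i = 0.3358 × 1620 × 0.008610 = 4.684 m³/day.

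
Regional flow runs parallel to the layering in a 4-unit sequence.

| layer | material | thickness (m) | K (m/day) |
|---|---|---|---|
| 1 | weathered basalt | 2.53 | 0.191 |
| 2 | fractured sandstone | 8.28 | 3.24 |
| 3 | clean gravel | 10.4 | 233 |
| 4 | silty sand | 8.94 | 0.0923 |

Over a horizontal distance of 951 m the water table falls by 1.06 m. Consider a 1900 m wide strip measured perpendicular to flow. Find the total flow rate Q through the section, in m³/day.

Flow is parallel to layering, so each bed carries its own Darcy discharge and the transmissivities add.
Σ(K_i·b_i) = 0.191×2.53 + 3.24×8.28 + 233×10.4 + 0.0923×8.94 = 2451 m²/day.
Hydraulic gradient i = Δh / L = 1.06 / 951 = 0.001115.
Q = Σ(K_i·b_i) · W · i = 2451 × 1900 × 0.001115 = 5191 m³/day.

5190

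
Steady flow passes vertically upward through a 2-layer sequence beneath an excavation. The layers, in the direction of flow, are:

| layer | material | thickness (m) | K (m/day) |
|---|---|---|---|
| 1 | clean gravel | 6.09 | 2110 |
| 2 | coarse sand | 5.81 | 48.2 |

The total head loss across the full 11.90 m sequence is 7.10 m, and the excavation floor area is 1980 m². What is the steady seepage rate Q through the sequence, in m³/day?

114000

Flow is perpendicular to layering, so the layers act in series and the equivalent K is the thickness-weighted harmonic mean.
Total thickness L = 6.09 + 5.81 = 11.90 m.
Σ(b_i/K_i) = 6.09/2110 + 5.81/48.2 = 0.1234 d.
K_eq = L / Σ(b_i/K_i) = 11.90 / 0.1234 = 96.41 m/day.
Q = K_eq · A · (Δh/L) = 96.41 × 1980 × (7.10/11.90) = 1.139e+05 m³/day.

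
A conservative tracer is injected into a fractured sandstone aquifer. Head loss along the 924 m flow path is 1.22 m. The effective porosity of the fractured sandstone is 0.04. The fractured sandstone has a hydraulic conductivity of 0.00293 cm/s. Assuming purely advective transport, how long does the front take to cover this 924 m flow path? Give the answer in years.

30.3

Convert K: 0.00293 cm/s × 864 = 2.532 m/day.
Hydraulic gradient i = Δh / L = 1.22 / 924 = 0.001320.
Darcy flux q = K · i = 2.532 × 0.001320 = 0.003342 m/day.
Seepage velocity v = q / n_e = 0.003342 / 0.04 = 0.08356 m/day.
Travel time t = L / v = 924 / 0.08356 = 11058 days = 30.27 years.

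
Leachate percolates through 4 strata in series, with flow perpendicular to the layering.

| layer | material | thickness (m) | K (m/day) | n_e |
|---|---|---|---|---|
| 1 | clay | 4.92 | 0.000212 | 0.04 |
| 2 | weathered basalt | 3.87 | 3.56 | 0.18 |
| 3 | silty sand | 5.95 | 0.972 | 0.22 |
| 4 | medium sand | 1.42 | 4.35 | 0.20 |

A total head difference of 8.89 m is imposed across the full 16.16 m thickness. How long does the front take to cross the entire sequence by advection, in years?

17.8

With flow normal to the layers, continuity requires the same specific discharge q through every layer.
Σ(b_i/K_i) = 4.92/0.000212 + 3.87/3.56 + 5.95/0.972 + 1.42/4.35 = 23215 d.
q = Δh / Σ(b_i/K_i) = 8.89 / 23215 = 0.0003829 m/day.
In each layer the seepage velocity is v_i = q/n_i, so the layer transit time is t_i = b_i·n_i / q:
  layer 1 (clay): t_1 = 4.92 × 0.04 / 0.0003829 = 513.9 d
  layer 2 (weathered basalt): t_2 = 3.87 × 0.18 / 0.0003829 = 1819 d
  layer 3 (silty sand): t_3 = 5.95 × 0.22 / 0.0003829 = 3418 d
  layer 4 (medium sand): t_4 = 1.42 × 0.20 / 0.0003829 = 741.6 d
Total t = Σ t_i = 6493 days = 17.78 years.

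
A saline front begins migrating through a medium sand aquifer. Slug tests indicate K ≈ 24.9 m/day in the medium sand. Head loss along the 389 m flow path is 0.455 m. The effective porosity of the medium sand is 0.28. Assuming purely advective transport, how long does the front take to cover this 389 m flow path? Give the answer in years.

Hydraulic gradient i = Δh / L = 0.455 / 389 = 0.001170.
Darcy flux q = K · i = 24.90 × 0.001170 = 0.02912 m/day.
Seepage velocity v = q / n_e = 0.02912 / 0.28 = 0.1040 m/day.
Travel time t = L / v = 389 / 0.1040 = 3740 days = 10.24 years.

10.2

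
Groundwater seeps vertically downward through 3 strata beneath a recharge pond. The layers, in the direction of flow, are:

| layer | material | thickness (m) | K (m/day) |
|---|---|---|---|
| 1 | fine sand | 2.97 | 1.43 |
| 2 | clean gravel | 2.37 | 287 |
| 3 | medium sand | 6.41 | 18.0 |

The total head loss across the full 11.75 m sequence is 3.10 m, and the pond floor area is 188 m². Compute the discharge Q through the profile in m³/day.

239

Flow is perpendicular to layering, so the layers act in series and the equivalent K is the thickness-weighted harmonic mean.
Total thickness L = 2.97 + 2.37 + 6.41 = 11.75 m.
Σ(b_i/K_i) = 2.97/1.43 + 2.37/287 + 6.41/18.0 = 2.441 d.
K_eq = L / Σ(b_i/K_i) = 11.75 / 2.441 = 4.813 m/day.
Q = K_eq · A · (Δh/L) = 4.813 × 188 × (3.10/11.75) = 238.7 m³/day.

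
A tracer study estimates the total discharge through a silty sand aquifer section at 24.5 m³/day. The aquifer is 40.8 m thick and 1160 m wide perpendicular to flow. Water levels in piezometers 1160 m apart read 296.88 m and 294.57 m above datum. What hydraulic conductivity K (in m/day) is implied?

0.260

Cross-sectional area A = 1160 × 40.8 = 47328 m².
Hydraulic gradient i = (296.88 − 294.57) / 1160 = 2.31 / 1160 = 0.001991.
From Q = K·A·i, K = Q / (A·i) = 24.5 / (47328 × 0.001991) = 0.2600 m/day.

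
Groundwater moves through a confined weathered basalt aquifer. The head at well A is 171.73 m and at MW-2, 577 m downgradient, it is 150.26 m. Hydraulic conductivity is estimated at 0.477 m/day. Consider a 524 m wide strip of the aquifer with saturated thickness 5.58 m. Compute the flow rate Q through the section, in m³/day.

Cross-sectional area A = 524 × 5.58 = 2924 m².
Hydraulic gradient i = (171.73 − 150.26) / 577 = 21.47 / 577 = 0.03721.
Darcy's law: Q = K · A · i = 0.4770 × 2924 × 0.03721 = 51.90 m³/day.

51.9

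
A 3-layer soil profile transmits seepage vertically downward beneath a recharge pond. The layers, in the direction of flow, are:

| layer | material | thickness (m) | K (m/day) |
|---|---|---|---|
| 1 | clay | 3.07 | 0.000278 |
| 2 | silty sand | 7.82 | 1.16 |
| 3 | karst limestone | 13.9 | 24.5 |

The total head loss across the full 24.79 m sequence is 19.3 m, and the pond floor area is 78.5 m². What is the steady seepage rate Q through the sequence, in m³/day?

0.137

Flow is perpendicular to layering, so the layers act in series and the equivalent K is the thickness-weighted harmonic mean.
Total thickness L = 3.07 + 7.82 + 13.9 = 24.79 m.
Σ(b_i/K_i) = 3.07/0.000278 + 7.82/1.16 + 13.9/24.5 = 11050 d.
K_eq = L / Σ(b_i/K_i) = 24.79 / 11050 = 0.002243 m/day.
Q = K_eq · A · (Δh/L) = 0.002243 × 78.5 × (19.3/24.79) = 0.1371 m³/day.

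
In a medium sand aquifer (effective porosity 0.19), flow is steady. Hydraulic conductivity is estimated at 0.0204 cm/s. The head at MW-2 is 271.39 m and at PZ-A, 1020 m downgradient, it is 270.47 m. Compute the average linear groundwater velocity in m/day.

0.0837

Convert K: 0.0204 cm/s × 864 = 17.63 m/day.
Hydraulic gradient i = (271.39 − 270.47) / 1020 = 0.92 / 1020 = 0.0009020.
Darcy flux q = K · i = 17.63 × 0.0009020 = 0.01590 m/day.
Seepage velocity v = q / n_e = 0.01590 / 0.19 = 0.08367 m/day.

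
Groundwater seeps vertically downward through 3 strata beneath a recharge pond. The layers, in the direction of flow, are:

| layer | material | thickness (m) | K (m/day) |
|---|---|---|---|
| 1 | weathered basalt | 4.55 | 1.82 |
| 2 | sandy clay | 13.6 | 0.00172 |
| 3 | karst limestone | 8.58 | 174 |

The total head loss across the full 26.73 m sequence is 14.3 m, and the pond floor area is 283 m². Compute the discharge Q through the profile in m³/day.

Flow is perpendicular to layering, so the layers act in series and the equivalent K is the thickness-weighted harmonic mean.
Total thickness L = 4.55 + 13.6 + 8.58 = 26.73 m.
Σ(b_i/K_i) = 4.55/1.82 + 13.6/0.00172 + 8.58/174 = 7910 d.
K_eq = L / Σ(b_i/K_i) = 26.73 / 7910 = 0.003379 m/day.
Q = K_eq · A · (Δh/L) = 0.003379 × 283 × (14.3/26.73) = 0.5116 m³/day.

0.512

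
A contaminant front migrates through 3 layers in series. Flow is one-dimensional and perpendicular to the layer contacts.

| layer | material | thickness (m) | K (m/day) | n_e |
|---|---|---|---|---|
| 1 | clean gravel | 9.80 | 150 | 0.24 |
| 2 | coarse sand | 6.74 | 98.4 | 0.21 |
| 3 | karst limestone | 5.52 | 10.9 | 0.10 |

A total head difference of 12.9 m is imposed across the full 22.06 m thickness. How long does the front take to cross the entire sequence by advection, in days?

0.214

With flow normal to the layers, continuity requires the same specific discharge q through every layer.
Σ(b_i/K_i) = 9.80/150 + 6.74/98.4 + 5.52/10.9 = 0.6403 d.
q = Δh / Σ(b_i/K_i) = 12.9 / 0.6403 = 20.15 m/day.
In each layer the seepage velocity is v_i = q/n_i, so the layer transit time is t_i = b_i·n_i / q:
  layer 1 (clean gravel): t_1 = 9.80 × 0.24 / 20.15 = 0.1167 d
  layer 2 (coarse sand): t_2 = 6.74 × 0.21 / 20.15 = 0.07025 d
  layer 3 (karst limestone): t_3 = 5.52 × 0.10 / 20.15 = 0.02740 d
Total t = Σ t_i = 0.2144 days.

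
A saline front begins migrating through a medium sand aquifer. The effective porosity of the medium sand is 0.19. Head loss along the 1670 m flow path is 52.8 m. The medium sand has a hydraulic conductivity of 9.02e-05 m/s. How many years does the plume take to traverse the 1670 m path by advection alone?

Convert K: 9.02e-05 m/s × 86400 = 7.793 m/day.
Hydraulic gradient i = Δh / L = 52.8 / 1670 = 0.03162.
Darcy flux q = K · i = 7.793 × 0.03162 = 0.2464 m/day.
Seepage velocity v = q / n_e = 0.2464 / 0.19 = 1.297 m/day.
Travel time t = L / v = 1670 / 1.297 = 1288 days = 3.526 years.

3.53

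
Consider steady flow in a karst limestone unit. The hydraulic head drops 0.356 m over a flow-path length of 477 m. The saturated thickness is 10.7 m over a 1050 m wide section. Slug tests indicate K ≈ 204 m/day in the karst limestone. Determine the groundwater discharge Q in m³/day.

Cross-sectional area A = 1050 × 10.7 = 11235 m².
Hydraulic gradient i = Δh / L = 0.356 / 477 = 0.0007463.
Darcy's law: Q = K · A · i = 204.0 × 11235 × 0.0007463 = 1711 m³/day.

1710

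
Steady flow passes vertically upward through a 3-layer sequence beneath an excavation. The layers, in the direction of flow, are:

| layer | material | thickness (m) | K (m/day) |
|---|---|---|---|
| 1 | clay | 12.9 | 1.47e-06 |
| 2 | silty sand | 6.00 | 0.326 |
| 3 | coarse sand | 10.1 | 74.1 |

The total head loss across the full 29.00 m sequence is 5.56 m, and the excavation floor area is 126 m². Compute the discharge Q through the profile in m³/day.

Flow is perpendicular to layering, so the layers act in series and the equivalent K is the thickness-weighted harmonic mean.
Total thickness L = 12.9 + 6.00 + 10.1 = 29.00 m.
Σ(b_i/K_i) = 12.9/1.47e-06 + 6.00/0.326 + 10.1/74.1 = 8.776e+06 d.
K_eq = L / Σ(b_i/K_i) = 29.00 / 8.776e+06 = 3.305e-06 m/day.
Q = K_eq · A · (Δh/L) = 3.305e-06 × 126 × (5.56/29.00) = 7.983e-05 m³/day.

7.98e-05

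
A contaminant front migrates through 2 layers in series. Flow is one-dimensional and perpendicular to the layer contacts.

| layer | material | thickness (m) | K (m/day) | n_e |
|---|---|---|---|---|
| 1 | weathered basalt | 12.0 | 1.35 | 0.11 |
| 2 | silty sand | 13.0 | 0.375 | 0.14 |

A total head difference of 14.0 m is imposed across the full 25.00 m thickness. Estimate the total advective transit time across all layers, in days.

With flow normal to the layers, continuity requires the same specific discharge q through every layer.
Σ(b_i/K_i) = 12.0/1.35 + 13.0/0.375 = 43.56 d.
q = Δh / Σ(b_i/K_i) = 14.0 / 43.56 = 0.3214 m/day.
In each layer the seepage velocity is v_i = q/n_i, so the layer transit time is t_i = b_i·n_i / q:
  layer 1 (weathered basalt): t_1 = 12.0 × 0.11 / 0.3214 = 4.107 d
  layer 2 (silty sand): t_2 = 13.0 × 0.14 / 0.3214 = 5.662 d
Total t = Σ t_i = 9.769 days.

9.77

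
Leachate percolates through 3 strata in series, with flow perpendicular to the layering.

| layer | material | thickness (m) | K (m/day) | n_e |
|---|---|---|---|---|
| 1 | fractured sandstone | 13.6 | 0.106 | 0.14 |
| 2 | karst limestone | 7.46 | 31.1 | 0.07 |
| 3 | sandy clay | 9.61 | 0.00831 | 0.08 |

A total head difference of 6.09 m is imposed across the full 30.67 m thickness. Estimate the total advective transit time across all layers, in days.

With flow normal to the layers, continuity requires the same specific discharge q through every layer.
Σ(b_i/K_i) = 13.6/0.106 + 7.46/31.1 + 9.61/0.00831 = 1285 d.
q = Δh / Σ(b_i/K_i) = 6.09 / 1285 = 0.004739 m/day.
In each layer the seepage velocity is v_i = q/n_i, so the layer transit time is t_i = b_i·n_i / q:
  layer 1 (fractured sandstone): t_1 = 13.6 × 0.14 / 0.004739 = 401.7 d
  layer 2 (karst limestone): t_2 = 7.46 × 0.07 / 0.004739 = 110.2 d
  layer 3 (sandy clay): t_3 = 9.61 × 0.08 / 0.004739 = 162.2 d
Total t = Σ t_i = 674.1 days.

674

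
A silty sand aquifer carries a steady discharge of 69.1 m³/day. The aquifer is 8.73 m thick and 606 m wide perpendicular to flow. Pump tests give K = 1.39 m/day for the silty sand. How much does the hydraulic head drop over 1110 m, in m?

Cross-sectional area A = 606 × 8.73 = 5290 m².
From Q = K·A·i, i = Q / (K·A) = 69.1 / (1.390 × 5290) = 0.009397.
Head loss Δh = i · L = 0.009397 × 1110 = 10.43 m.

10.4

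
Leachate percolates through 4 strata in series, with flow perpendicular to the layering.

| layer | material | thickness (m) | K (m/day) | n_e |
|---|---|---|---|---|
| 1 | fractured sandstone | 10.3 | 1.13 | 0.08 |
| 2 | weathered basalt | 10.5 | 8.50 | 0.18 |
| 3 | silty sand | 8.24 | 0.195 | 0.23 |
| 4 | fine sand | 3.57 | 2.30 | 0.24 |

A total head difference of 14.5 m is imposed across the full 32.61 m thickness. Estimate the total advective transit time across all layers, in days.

With flow normal to the layers, continuity requires the same specific discharge q through every layer.
Σ(b_i/K_i) = 10.3/1.13 + 10.5/8.50 + 8.24/0.195 + 3.57/2.30 = 54.16 d.
q = Δh / Σ(b_i/K_i) = 14.5 / 54.16 = 0.2677 m/day.
In each layer the seepage velocity is v_i = q/n_i, so the layer transit time is t_i = b_i·n_i / q:
  layer 1 (fractured sandstone): t_1 = 10.3 × 0.08 / 0.2677 = 3.078 d
  layer 2 (weathered basalt): t_2 = 10.5 × 0.18 / 0.2677 = 7.059 d
  layer 3 (silty sand): t_3 = 8.24 × 0.23 / 0.2677 = 7.079 d
  layer 4 (fine sand): t_4 = 3.57 × 0.24 / 0.2677 = 3.200 d
Total t = Σ t_i = 20.42 days.

20.4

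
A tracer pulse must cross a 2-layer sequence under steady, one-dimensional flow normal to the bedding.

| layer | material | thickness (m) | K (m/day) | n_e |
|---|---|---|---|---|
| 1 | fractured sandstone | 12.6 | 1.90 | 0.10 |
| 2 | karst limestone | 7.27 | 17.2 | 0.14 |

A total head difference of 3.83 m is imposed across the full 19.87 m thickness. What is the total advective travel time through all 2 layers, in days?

With flow normal to the layers, continuity requires the same specific discharge q through every layer.
Σ(b_i/K_i) = 12.6/1.90 + 7.27/17.2 = 7.054 d.
q = Δh / Σ(b_i/K_i) = 3.83 / 7.054 = 0.5429 m/day.
In each layer the seepage velocity is v_i = q/n_i, so the layer transit time is t_i = b_i·n_i / q:
  layer 1 (fractured sandstone): t_1 = 12.6 × 0.10 / 0.5429 = 2.321 d
  layer 2 (karst limestone): t_2 = 7.27 × 0.14 / 0.5429 = 1.875 d
Total t = Σ t_i = 4.195 days.

4.20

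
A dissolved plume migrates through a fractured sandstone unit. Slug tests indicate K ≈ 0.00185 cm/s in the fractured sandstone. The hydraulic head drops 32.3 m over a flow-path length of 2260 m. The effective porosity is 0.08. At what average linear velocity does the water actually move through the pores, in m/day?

Convert K: 0.00185 cm/s × 864 = 1.598 m/day.
Hydraulic gradient i = Δh / L = 32.3 / 2260 = 0.01429.
Darcy flux q = K · i = 1.598 × 0.01429 = 0.02284 m/day.
Seepage velocity v = q / n_e = 0.02284 / 0.08 = 0.2856 m/day.

0.286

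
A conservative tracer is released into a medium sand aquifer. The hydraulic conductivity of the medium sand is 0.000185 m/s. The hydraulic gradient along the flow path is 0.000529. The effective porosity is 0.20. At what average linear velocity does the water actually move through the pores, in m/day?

0.0423

Convert K: 0.000185 m/s × 86400 = 15.98 m/day.
Hydraulic gradient i = 0.000529.
Darcy flux q = K · i = 15.98 × 0.0005290 = 0.008456 m/day.
Seepage velocity v = q / n_e = 0.008456 / 0.20 = 0.04228 m/day.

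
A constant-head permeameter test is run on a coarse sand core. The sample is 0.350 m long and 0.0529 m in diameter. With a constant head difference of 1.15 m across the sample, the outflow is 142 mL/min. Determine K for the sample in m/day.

28.3

Cross-sectional area A = π·(d/2)² = π × (0.0529/2)² = 0.002198 m².
Convert discharge: 142 mL/min = 2.367e-06 m³/s.
Darcy's law rearranged: K = Q·L / (A·Δh) = 2.367e-06 × 0.350 / (0.002198 × 1.15) = 0.0003277 m/s = 28.32 m/day.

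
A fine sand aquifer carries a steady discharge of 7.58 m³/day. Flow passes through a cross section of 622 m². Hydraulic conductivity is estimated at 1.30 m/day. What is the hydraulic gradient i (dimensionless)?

From Q = K·A·i, i = Q / (K·A) = 7.58 / (1.300 × 622.0) = 0.009374.

0.00937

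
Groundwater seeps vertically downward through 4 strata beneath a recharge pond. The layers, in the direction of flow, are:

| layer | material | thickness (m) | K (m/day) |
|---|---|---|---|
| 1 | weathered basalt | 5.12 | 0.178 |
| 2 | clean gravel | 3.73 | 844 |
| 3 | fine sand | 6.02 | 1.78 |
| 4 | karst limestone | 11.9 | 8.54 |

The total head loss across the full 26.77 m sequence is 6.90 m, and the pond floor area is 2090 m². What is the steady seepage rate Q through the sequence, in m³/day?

430

Flow is perpendicular to layering, so the layers act in series and the equivalent K is the thickness-weighted harmonic mean.
Total thickness L = 5.12 + 3.73 + 6.02 + 11.9 = 26.77 m.
Σ(b_i/K_i) = 5.12/0.178 + 3.73/844 + 6.02/1.78 + 11.9/8.54 = 33.54 d.
K_eq = L / Σ(b_i/K_i) = 26.77 / 33.54 = 0.7981 m/day.
Q = K_eq · A · (Δh/L) = 0.7981 × 2090 × (6.90/26.77) = 429.9 m³/day.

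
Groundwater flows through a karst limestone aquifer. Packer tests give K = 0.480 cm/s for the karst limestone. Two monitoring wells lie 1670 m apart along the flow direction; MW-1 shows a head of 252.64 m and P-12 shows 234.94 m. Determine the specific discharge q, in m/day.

4.40

Convert K: 0.480 cm/s × 864 = 414.7 m/day.
Hydraulic gradient i = (252.64 − 234.94) / 1670 = 17.7 / 1670 = 0.01060.
Specific discharge q = K · i = 414.7 × 0.01060 = 4.396 m/day.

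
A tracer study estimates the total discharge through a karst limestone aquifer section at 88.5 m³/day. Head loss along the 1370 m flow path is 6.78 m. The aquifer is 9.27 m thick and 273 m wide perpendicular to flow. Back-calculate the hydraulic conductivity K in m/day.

Cross-sectional area A = 273 × 9.27 = 2531 m².
Hydraulic gradient i = Δh / L = 6.78 / 1370 = 0.004949.
From Q = K·A·i, K = Q / (A·i) = 88.5 / (2531 × 0.004949) = 7.066 m/day.

7.07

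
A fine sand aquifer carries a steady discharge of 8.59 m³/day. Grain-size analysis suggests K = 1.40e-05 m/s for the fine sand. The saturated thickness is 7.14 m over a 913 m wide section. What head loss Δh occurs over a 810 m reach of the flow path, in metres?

0.882

Convert K: 1.40e-05 m/s × 86400 = 1.210 m/day.
Cross-sectional area A = 913 × 7.14 = 6519 m².
From Q = K·A·i, i = Q / (K·A) = 8.59 / (1.210 × 6519) = 0.001089.
Head loss Δh = i · L = 0.001089 × 810 = 0.8824 m.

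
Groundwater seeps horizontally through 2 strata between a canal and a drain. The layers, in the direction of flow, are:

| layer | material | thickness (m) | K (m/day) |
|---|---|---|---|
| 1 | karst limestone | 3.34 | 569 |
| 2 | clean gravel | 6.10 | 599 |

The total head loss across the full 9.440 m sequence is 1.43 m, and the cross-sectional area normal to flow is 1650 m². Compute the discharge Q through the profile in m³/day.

Flow is perpendicular to layering, so the layers act in series and the equivalent K is the thickness-weighted harmonic mean.
Total thickness L = 3.34 + 6.10 = 9.440 m.
Σ(b_i/K_i) = 3.34/569 + 6.10/599 = 0.01605 d.
K_eq = L / Σ(b_i/K_i) = 9.440 / 0.01605 = 588.0 m/day.
Q = K_eq · A · (Δh/L) = 588.0 × 1650 × (1.43/9.440) = 1.470e+05 m³/day.

147000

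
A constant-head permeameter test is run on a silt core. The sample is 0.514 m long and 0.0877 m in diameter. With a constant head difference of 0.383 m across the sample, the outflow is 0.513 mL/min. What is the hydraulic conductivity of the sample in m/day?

Cross-sectional area A = π·(d/2)² = π × (0.0877/2)² = 0.006041 m².
Convert discharge: 0.513 mL/min = 8.550e-09 m³/s.
Darcy's law rearranged: K = Q·L / (A·Δh) = 8.550e-09 × 0.514 / (0.006041 × 0.383) = 1.900e-06 m/s = 0.1641 m/day.

0.164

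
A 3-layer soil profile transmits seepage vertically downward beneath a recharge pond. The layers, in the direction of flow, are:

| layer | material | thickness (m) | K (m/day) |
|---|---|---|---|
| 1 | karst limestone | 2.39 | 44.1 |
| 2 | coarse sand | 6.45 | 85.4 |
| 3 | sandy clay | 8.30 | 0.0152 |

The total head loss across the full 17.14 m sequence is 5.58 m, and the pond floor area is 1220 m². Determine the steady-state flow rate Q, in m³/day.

12.5

Flow is perpendicular to layering, so the layers act in series and the equivalent K is the thickness-weighted harmonic mean.
Total thickness L = 2.39 + 6.45 + 8.30 = 17.14 m.
Σ(b_i/K_i) = 2.39/44.1 + 6.45/85.4 + 8.30/0.0152 = 546.2 d.
K_eq = L / Σ(b_i/K_i) = 17.14 / 546.2 = 0.03138 m/day.
Q = K_eq · A · (Δh/L) = 0.03138 × 1220 × (5.58/17.14) = 12.46 m³/day.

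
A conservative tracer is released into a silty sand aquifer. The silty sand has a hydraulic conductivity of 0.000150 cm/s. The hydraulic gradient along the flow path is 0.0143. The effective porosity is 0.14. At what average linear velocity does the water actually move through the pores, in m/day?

Convert K: 0.000150 cm/s × 864 = 0.1296 m/day.
Hydraulic gradient i = 0.0143.
Darcy flux q = K · i = 0.1296 × 0.01430 = 0.001853 m/day.
Seepage velocity v = q / n_e = 0.001853 / 0.14 = 0.01324 m/day.

0.0132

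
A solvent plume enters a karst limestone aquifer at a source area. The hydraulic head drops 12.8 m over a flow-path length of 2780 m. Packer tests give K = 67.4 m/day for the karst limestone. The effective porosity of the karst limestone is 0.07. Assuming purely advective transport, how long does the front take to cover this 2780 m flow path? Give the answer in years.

Hydraulic gradient i = Δh / L = 12.8 / 2780 = 0.004604.
Darcy flux q = K · i = 67.40 × 0.004604 = 0.3103 m/day.
Seepage velocity v = q / n_e = 0.3103 / 0.07 = 4.433 m/day.
Travel time t = L / v = 2780 / 4.433 = 627.1 days = 1.717 years.

1.72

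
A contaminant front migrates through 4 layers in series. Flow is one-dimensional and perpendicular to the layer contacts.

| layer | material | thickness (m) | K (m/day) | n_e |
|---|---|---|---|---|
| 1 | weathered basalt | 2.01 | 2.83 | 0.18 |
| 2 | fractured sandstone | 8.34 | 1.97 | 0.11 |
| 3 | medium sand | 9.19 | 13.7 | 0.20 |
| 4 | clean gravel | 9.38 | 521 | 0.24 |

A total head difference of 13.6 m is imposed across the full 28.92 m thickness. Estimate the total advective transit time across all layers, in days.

2.22

With flow normal to the layers, continuity requires the same specific discharge q through every layer.
Σ(b_i/K_i) = 2.01/2.83 + 8.34/1.97 + 9.19/13.7 + 9.38/521 = 5.633 d.
q = Δh / Σ(b_i/K_i) = 13.6 / 5.633 = 2.415 m/day.
In each layer the seepage velocity is v_i = q/n_i, so the layer transit time is t_i = b_i·n_i / q:
  layer 1 (weathered basalt): t_1 = 2.01 × 0.18 / 2.415 = 0.1498 d
  layer 2 (fractured sandstone): t_2 = 8.34 × 0.11 / 2.415 = 0.3799 d
  layer 3 (medium sand): t_3 = 9.19 × 0.20 / 2.415 = 0.7612 d
  layer 4 (clean gravel): t_4 = 9.38 × 0.24 / 2.415 = 0.9324 d
Total t = Σ t_i = 2.223 days.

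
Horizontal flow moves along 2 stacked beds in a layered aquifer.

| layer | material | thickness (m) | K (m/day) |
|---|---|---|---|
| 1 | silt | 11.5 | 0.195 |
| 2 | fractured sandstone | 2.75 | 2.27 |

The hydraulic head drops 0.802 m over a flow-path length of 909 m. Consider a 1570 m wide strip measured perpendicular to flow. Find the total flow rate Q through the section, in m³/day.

Flow is parallel to layering, so each bed carries its own Darcy discharge and the transmissivities add.
Σ(K_i·b_i) = 0.195×11.5 + 2.27×2.75 = 8.485 m²/day.
Hydraulic gradient i = Δh / L = 0.802 / 909 = 0.0008823.
Q = Σ(K_i·b_i) · W · i = 8.485 × 1570 × 0.0008823 = 11.75 m³/day.

11.8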